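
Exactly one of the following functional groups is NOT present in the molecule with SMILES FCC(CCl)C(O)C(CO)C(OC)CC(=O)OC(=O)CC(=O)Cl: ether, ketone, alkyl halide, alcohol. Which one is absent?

ketone

alkyl halide: present (FCH2 — halogen on an sp³ carbon → alkyl halide).
ether: present (CH(OCH3) — pendant –OCH3: C–O–C with sp³ C, no adjacent C=O → ether).
alcohol: present (CH(OH) — –OH on an sp³ carbon → alcohol (secondary)).
ketone: absent. In COCl, the C=O is bonded to a halogen, which defines an acyl halide, not a ketone. In CH2CO-O-COCH2, the two C=O groups share a bridging oxygen, which is an anhydride linkage, not a ketone.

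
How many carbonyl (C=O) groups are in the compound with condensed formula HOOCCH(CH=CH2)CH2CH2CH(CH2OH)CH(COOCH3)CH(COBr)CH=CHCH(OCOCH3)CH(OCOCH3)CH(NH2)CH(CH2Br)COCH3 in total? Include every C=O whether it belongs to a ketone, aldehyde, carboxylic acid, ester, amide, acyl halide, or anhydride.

HOOC: carboxylic acid, 1 C=O (running total 1).
CH(COOCH3): ester, 1 C=O (running total 2).
CH(COBr): acyl halide, 1 C=O (running total 3).
CH(OCOCH3): ester, 1 C=O (running total 4).
CH(OCOCH3): ester, 1 C=O (running total 5).
CO: ketone, 1 C=O (running total 6).

6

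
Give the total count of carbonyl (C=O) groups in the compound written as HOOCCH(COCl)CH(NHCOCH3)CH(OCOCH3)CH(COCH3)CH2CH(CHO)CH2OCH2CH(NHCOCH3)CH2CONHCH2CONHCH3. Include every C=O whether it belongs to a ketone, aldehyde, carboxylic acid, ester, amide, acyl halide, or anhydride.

HOOC: carboxylic acid, 1 C=O (running total 1).
CH(COCl): acyl halide, 1 C=O (running total 2).
CH(NHCOCH3): amide, 1 C=O (running total 3).
CH(OCOCH3): ester, 1 C=O (running total 4).
CH(COCH3): ketone, 1 C=O (running total 5).
CH(CHO): aldehyde, 1 C=O (running total 6).
CH(NHCOCH3): amide, 1 C=O (running total 7).
CH2CONHCH2: amide, 1 C=O (running total 8).
CONHCH3: amide, 1 C=O (running total 9).

9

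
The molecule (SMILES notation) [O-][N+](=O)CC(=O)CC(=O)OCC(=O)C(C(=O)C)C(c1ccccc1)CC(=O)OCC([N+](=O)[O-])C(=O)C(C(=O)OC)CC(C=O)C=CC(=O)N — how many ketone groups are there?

Taking each segment in turn:
  O2NCH2: –NO2 on carbon → nitro group.
  CO: –C(=O)– with carbon on both sides → ketone.
  CH2COOCH2: –C(=O)–O–C with C on the carbonyl side → ester.
  CO: –C(=O)– with carbon on both sides → ketone.
  CH(COCH3): pendant –COCH3: carbonyl C bonded to two carbons → ketone.
  CH(C6H5): pendant –C6H5: benzene ring → arene.
  CH2COOCH2: –C(=O)–O–C with C on the carbonyl side → ester.
  CH(NO2): –NO2 on an sp³ carbon → nitro (the N=O is not a carbonyl).
  CO: –C(=O)– with carbon on both sides → ketone.
  CH(COOCH3): pendant –COOCH3: carbonyl C bonded to C and –OCH3 → ester.
  CH(CHO): pendant –CHO: carbonyl C bonded to C and H → aldehyde.
  CH=CH: C=C double bond → alkene.
  CONH2: –C(=O)NH2: carbonyl C bonded to C and to N → amide (the N is not a separate amine).
Ketone appears at: CO, CO, CH(COCH3), CO → 4.

4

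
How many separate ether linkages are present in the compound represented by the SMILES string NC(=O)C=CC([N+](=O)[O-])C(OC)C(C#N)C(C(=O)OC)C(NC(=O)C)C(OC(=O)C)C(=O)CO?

1

Working along the chain:
  H2NCO: –C(=O)NH2: carbonyl C bonded to C and to N → amide (the N is not a separate amine).
  CH=CH: C=C double bond → alkene.
  CH(NO2): –NO2 on an sp³ carbon → nitro (the N=O is not a carbonyl).
  CH(OCH3): pendant –OCH3: C–O–C with sp³ C, no adjacent C=O → ether.
  CH(CN): pendant –C≡N: nitrile.
  CH(COOCH3): pendant –COOCH3: carbonyl C bonded to C and –OCH3 → ester.
  CH(NHCOCH3): pendant –NHC(=O)CH3: N bonded to a carbonyl → amide (not amine).
  CH(OCOCH3): pendant –OC(=O)CH3: an acyloxy group → ester.
  CO: –C(=O)– with carbon on both sides → ketone.
  CH2OH: –OH on an sp³ carbon → alcohol.
Ether appears at: CH(OCH3) → 1.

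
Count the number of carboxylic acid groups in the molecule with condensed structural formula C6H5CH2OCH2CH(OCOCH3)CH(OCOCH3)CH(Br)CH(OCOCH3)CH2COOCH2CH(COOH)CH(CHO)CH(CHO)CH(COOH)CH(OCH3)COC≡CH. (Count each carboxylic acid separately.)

2

C6H5– phenyl ring → arene.
C–O–C with sp³ carbons on both sides and no adjacent C=O → ether.
pendant –OC(=O)CH3: an acyloxy group → ester.
pendant –OC(=O)CH3: an acyloxy group → ester.
halogen on an sp³ carbon → alkyl halide.
pendant –OC(=O)CH3: an acyloxy group → ester.
–C(=O)–O–C with C on the carbonyl side → ester.
pendant –COOH: carbonyl C bonded to C and –OH → carboxylic acid.
pendant –CHO: carbonyl C bonded to C and H → aldehyde.
pendant –CHO: carbonyl C bonded to C and H → aldehyde.
pendant –COOH: carbonyl C bonded to C and –OH → carboxylic acid.
pendant –OCH3: C–O–C with sp³ C, no adjacent C=O → ether.
–C(=O)– with carbon on both sides → ketone.
C≡C triple bond → alkyne.
Carboxylic acid appears at: CH(COOH), CH(COOH) → 2.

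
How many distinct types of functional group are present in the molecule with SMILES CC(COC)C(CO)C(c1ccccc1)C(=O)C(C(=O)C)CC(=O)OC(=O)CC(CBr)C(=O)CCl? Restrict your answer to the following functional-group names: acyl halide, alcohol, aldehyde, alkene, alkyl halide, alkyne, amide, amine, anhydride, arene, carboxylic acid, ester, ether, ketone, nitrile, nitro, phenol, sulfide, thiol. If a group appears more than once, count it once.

6

pendant –CH2OCH3: C–O–C linkage → ether.
pendant –CH2OH on an sp³ backbone C → alcohol.
pendant –C6H5: benzene ring → arene.
–C(=O)– with carbon on both sides → ketone.
pendant –COCH3: carbonyl C bonded to two carbons → ketone.
two acyl groups sharing one oxygen, –C(=O)–O–C(=O)– → anhydride.
pendant –CH2X: halogen on sp³ carbon → alkyl halide.
–C(=O)– with carbon on both sides → ketone.
halogen on an sp³ carbon → alkyl halide.
Distinct types present: alcohol, alkyl halide, anhydride, arene, ether, ketone.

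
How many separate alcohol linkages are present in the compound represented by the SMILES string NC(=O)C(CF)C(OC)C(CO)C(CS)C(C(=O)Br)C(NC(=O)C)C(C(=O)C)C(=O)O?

1

Reading the structure from left to right:
  H2NCO: –C(=O)NH2: carbonyl C bonded to C and to N → amide (the N is not a separate amine).
  CH(CH2F): pendant –CH2X: halogen on sp³ carbon → alkyl halide.
  CH(OCH3): pendant –OCH3: C–O–C with sp³ C, no adjacent C=O → ether.
  CH(CH2OH): pendant –CH2OH on an sp³ backbone C → alcohol.
  CH(CH2SH): pendant –CH2SH → thiol.
  CH(COBr): pendant –C(=O)X: carbonyl C bonded to C and halogen → acyl halide.
  CH(NHCOCH3): pendant –NHC(=O)CH3: N bonded to a carbonyl → amide (not amine).
  CH(COCH3): pendant –COCH3: carbonyl C bonded to two carbons → ketone.
  COOH: –COOH: carbonyl C bonded to –OH and C → carboxylic acid (the –OH is not a separate alcohol).
Alcohol appears at: CH(CH2OH) → 1.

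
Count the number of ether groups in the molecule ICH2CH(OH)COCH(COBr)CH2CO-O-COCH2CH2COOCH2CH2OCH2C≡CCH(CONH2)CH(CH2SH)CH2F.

Taking each segment in turn:
  ICH2: halogen on an sp³ carbon → alkyl halide.
  CH(OH): –OH on an sp³ carbon → alcohol (secondary).
  CO: –C(=O)– with carbon on both sides → ketone.
  CH(COBr): pendant –C(=O)X: carbonyl C bonded to C and halogen → acyl halide.
  CH2CO-O-COCH2: two acyl groups sharing one oxygen, –C(=O)–O–C(=O)– → anhydride.
  CH2COOCH2: –C(=O)–O–C with C on the carbonyl side → ester.
  CH2OCH2: C–O–C with sp³ carbons on both sides and no adjacent C=O → ether.
  C≡C: C≡C triple bond → alkyne.
  CH(CONH2): pendant –CONH2: carbonyl C bonded to C and N → amide.
  CH(CH2SH): pendant –CH2SH → thiol.
  CH2F: halogen on an sp³ carbon → alkyl halide.
Ether appears at: CH2OCH2 → 1.

1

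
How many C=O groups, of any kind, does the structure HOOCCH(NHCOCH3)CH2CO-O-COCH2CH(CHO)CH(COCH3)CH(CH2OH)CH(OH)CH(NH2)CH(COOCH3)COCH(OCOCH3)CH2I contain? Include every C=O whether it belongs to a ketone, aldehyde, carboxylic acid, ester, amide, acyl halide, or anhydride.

HOOC: carboxylic acid, 1 C=O (running total 1).
CH(NHCOCH3): amide, 1 C=O (running total 2).
CH2CO-O-COCH2: anhydride, 2 C=O (running total 4).
CH(CHO): aldehyde, 1 C=O (running total 5).
CH(COCH3): ketone, 1 C=O (running total 6).
CH(COOCH3): ester, 1 C=O (running total 7).
CO: ketone, 1 C=O (running total 8).
CH(OCOCH3): ester, 1 C=O (running total 9).

9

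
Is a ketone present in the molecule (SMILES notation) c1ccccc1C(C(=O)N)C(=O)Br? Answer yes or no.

no

Taking each segment in turn:
  C6H5: C6H5– phenyl ring → arene.
  CH(CONH2): pendant –CONH2: carbonyl C bonded to C and N → amide.
  COBr: –C(=O)Br: carbonyl C bonded to C and to a halogen → acyl halide (not alkyl halide).
In CH(CONH2), the C=O is bonded to nitrogen, which defines an amide, not a ketone. In COBr, the C=O is bonded to a halogen, which defines an acyl halide, not a ketone.
The groups actually present are: acyl halide, amide, arene.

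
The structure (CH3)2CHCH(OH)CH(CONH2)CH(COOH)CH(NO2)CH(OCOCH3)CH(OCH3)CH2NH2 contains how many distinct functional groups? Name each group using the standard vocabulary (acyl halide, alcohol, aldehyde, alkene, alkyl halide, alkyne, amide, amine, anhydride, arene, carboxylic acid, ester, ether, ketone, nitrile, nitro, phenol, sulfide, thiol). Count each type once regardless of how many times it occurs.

7

Taking each segment in turn:
  CH(OH): –OH on an sp³ carbon → alcohol (secondary).
  CH(CONH2): pendant –CONH2: carbonyl C bonded to C and N → amide.
  CH(COOH): pendant –COOH: carbonyl C bonded to C and –OH → carboxylic acid.
  CH(NO2): –NO2 on an sp³ carbon → nitro (the N=O is not a carbonyl).
  CH(OCOCH3): pendant –OC(=O)CH3: an acyloxy group → ester.
  CH(OCH3): pendant –OCH3: C–O–C with sp³ C, no adjacent C=O → ether.
  CH2NH2: –NH2 on an sp³ carbon with no adjacent C=O → amine.
Distinct types present: alcohol, amide, amine, carboxylic acid, ester, ether, nitro.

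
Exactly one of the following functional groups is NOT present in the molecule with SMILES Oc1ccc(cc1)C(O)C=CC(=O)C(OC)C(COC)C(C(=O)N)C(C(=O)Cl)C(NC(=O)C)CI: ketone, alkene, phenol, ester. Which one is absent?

ester

alkene: present (CH=CH — C=C double bond → alkene).
phenol: present (HOC6H4 — –OH attached directly to an aromatic ring → phenol (not alcohol); the ring itself is an arene).
ketone: present (CO — –C(=O)– with carbon on both sides → ketone).
ester: no segment matches this pattern.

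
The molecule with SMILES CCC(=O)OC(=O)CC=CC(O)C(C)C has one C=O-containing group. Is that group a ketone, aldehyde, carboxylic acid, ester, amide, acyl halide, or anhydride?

The carbonyl is in the CH2CO-O-COCH2 segment: two acyl groups sharing one oxygen, –C(=O)–O–C(=O)– → anhydride.

anhydride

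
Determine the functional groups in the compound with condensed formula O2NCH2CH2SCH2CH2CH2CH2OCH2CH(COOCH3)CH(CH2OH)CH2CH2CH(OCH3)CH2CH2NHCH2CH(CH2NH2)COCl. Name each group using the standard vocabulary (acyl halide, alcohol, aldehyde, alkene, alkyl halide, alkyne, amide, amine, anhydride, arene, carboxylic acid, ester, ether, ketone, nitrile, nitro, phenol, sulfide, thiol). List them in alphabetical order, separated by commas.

Working along the chain:
  O2NCH2: –NO2 on carbon → nitro group.
  CH2SCH2: C–S–C linkage → sulfide (thioether).
  CH2OCH2: C–O–C with sp³ carbons on both sides and no adjacent C=O → ether.
  CH(COOCH3): pendant –COOCH3: carbonyl C bonded to C and –OCH3 → ester.
  CH(CH2OH): pendant –CH2OH on an sp³ backbone C → alcohol.
  CH(OCH3): pendant –OCH3: C–O–C with sp³ C, no adjacent C=O → ether.
  CH2NHCH2: C–N–C with sp³ carbons and no adjacent C=O → amine (secondary).
  CH(CH2NH2): pendant –CH2NH2: N on sp³ C, no adjacent C=O → amine.
  COCl: –C(=O)Cl: carbonyl C bonded to C and to a halogen → acyl halide (not alkyl halide).

acyl halide, alcohol, amine, ester, ether, nitro, sulfide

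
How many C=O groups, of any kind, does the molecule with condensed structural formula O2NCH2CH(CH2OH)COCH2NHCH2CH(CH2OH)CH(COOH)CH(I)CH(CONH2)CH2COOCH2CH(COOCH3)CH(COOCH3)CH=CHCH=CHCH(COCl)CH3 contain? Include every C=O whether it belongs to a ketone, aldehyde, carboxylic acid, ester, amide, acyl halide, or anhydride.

7

CO: ketone, 1 C=O (running total 1).
CH(COOH): carboxylic acid, 1 C=O (running total 2).
CH(CONH2): amide, 1 C=O (running total 3).
CH2COOCH2: ester, 1 C=O (running total 4).
CH(COOCH3): ester, 1 C=O (running total 5).
CH(COOCH3): ester, 1 C=O (running total 6).
CH(COCl): acyl halide, 1 C=O (running total 7).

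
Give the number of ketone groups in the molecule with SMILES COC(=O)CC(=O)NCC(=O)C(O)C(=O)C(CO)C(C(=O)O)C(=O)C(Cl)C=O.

3

Working along the chain:
  CH3OOC: CH3O–C(=O)–: carbonyl C bonded to C and to –OCH3 → ester (not ketone + ether).
  CH2CONHCH2: –C(=O)–N– linkage → amide (the N is not an amine).
  CO: –C(=O)– with carbon on both sides → ketone.
  CH(OH): –OH on an sp³ carbon → alcohol (secondary).
  CO: –C(=O)– with carbon on both sides → ketone.
  CH(CH2OH): pendant –CH2OH on an sp³ backbone C → alcohol.
  CH(COOH): pendant –COOH: carbonyl C bonded to C and –OH → carboxylic acid.
  CO: –C(=O)– with carbon on both sides → ketone.
  CH(Cl): halogen on an sp³ carbon → alkyl halide.
  CHO: terminal –CHO: carbonyl C bonded to H and C → aldehyde.
Ketone appears at: CO, CO, CO → 3.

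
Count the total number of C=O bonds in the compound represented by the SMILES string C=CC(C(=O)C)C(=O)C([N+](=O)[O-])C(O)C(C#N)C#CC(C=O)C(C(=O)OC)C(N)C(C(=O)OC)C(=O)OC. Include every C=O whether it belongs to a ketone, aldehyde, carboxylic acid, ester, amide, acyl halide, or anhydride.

6

CH(COCH3): ketone, 1 C=O (running total 1).
CO: ketone, 1 C=O (running total 2).
CH(CHO): aldehyde, 1 C=O (running total 3).
CH(COOCH3): ester, 1 C=O (running total 4).
CH(COOCH3): ester, 1 C=O (running total 5).
COOCH3: ester, 1 C=O (running total 6).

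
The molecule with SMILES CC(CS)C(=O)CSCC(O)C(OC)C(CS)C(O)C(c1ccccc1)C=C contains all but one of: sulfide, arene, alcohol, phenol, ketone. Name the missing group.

phenol

ketone: present (CO — –C(=O)– with carbon on both sides → ketone).
alcohol: present (CH(OH) — –OH on an sp³ carbon → alcohol (secondary)).
arene: present (CH(C6H5) — pendant –C6H5: benzene ring → arene).
sulfide: present (CH2SCH2 — C–S–C linkage → sulfide (thioether)).
phenol: absent. In CH(OH), the –OH is on an sp³ carbon, not on an aromatic ring, so it is an alcohol.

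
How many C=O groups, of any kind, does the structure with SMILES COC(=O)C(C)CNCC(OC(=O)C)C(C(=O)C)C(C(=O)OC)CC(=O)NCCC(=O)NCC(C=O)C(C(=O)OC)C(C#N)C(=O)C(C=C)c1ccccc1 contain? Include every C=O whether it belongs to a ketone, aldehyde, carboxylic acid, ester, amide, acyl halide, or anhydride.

9

CH3OOC: ester, 1 C=O (running total 1).
CH(OCOCH3): ester, 1 C=O (running total 2).
CH(COCH3): ketone, 1 C=O (running total 3).
CH(COOCH3): ester, 1 C=O (running total 4).
CH2CONHCH2: amide, 1 C=O (running total 5).
CH2CONHCH2: amide, 1 C=O (running total 6).
CH(CHO): aldehyde, 1 C=O (running total 7).
CH(COOCH3): ester, 1 C=O (running total 8).
CO: ketone, 1 C=O (running total 9).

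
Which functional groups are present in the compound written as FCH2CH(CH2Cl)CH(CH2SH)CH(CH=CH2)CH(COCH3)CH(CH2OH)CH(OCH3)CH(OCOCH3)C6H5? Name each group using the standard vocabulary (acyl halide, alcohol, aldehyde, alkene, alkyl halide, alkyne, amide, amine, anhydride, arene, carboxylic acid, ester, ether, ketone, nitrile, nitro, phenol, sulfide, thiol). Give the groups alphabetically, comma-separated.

halogen on an sp³ carbon → alkyl halide.
pendant –CH2X: halogen on sp³ carbon → alkyl halide.
pendant –CH2SH → thiol.
pendant –CH=CH2: C=C double bond → alkene.
pendant –COCH3: carbonyl C bonded to two carbons → ketone.
pendant –CH2OH on an sp³ backbone C → alcohol.
pendant –OCH3: C–O–C with sp³ C, no adjacent C=O → ether.
pendant –OC(=O)CH3: an acyloxy group → ester.
–C6H5 phenyl ring → arene.

alcohol, alkene, alkyl halide, arene, ester, ether, ketone, thiol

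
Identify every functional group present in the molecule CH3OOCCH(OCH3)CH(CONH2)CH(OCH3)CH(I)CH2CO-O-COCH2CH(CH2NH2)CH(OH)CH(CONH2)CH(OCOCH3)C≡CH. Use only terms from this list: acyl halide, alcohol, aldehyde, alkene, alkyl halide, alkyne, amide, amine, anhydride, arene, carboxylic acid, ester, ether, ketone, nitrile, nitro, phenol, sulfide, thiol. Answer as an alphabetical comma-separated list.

alcohol, alkyl halide, alkyne, amide, amine, anhydride, ester, ether

Reading the structure from left to right:
  CH3OOC: CH3O–C(=O)–: carbonyl C bonded to C and to –OCH3 → ester (not ketone + ether).
  CH(OCH3): pendant –OCH3: C–O–C with sp³ C, no adjacent C=O → ether.
  CH(CONH2): pendant –CONH2: carbonyl C bonded to C and N → amide.
  CH(OCH3): pendant –OCH3: C–O–C with sp³ C, no adjacent C=O → ether.
  CH(I): halogen on an sp³ carbon → alkyl halide.
  CH2CO-O-COCH2: two acyl groups sharing one oxygen, –C(=O)–O–C(=O)– → anhydride.
  CH(CH2NH2): pendant –CH2NH2: N on sp³ C, no adjacent C=O → amine.
  CH(OH): –OH on an sp³ carbon → alcohol (secondary).
  CH(CONH2): pendant –CONH2: carbonyl C bonded to C and N → amide.
  CH(OCOCH3): pendant –OC(=O)CH3: an acyloxy group → ester.
  C≡CH: C≡C triple bond → alkyne.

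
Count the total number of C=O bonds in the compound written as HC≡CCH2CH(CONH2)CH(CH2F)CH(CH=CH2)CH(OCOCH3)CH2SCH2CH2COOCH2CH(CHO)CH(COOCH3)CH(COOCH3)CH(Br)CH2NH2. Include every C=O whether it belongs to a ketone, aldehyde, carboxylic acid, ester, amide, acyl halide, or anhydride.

6

CH(CONH2): amide, 1 C=O (running total 1).
CH(OCOCH3): ester, 1 C=O (running total 2).
CH2COOCH2: ester, 1 C=O (running total 3).
CH(CHO): aldehyde, 1 C=O (running total 4).
CH(COOCH3): ester, 1 C=O (running total 5).
CH(COOCH3): ester, 1 C=O (running total 6).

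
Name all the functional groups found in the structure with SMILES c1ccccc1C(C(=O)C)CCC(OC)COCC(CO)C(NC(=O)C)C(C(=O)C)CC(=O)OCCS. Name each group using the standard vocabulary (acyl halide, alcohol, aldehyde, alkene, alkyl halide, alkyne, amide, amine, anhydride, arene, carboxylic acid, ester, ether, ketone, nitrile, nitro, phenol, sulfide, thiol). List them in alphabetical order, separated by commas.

alcohol, amide, arene, ester, ether, ketone, thiol

Working along the chain:
  C6H5: C6H5– phenyl ring → arene.
  CH(COCH3): pendant –COCH3: carbonyl C bonded to two carbons → ketone.
  CH(OCH3): pendant –OCH3: C–O–C with sp³ C, no adjacent C=O → ether.
  CH2OCH2: C–O–C with sp³ carbons on both sides and no adjacent C=O → ether.
  CH(CH2OH): pendant –CH2OH on an sp³ backbone C → alcohol.
  CH(NHCOCH3): pendant –NHC(=O)CH3: N bonded to a carbonyl → amide (not amine).
  CH(COCH3): pendant –COCH3: carbonyl C bonded to two carbons → ketone.
  CH2COOCH2: –C(=O)–O–C with C on the carbonyl side → ester.
  CH2SH: –SH on an sp³ carbon → thiol.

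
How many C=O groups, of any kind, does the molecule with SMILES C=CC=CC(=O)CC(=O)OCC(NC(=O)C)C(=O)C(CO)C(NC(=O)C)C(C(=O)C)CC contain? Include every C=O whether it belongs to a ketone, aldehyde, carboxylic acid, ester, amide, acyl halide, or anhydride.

6

CO: ketone, 1 C=O (running total 1).
CH2COOCH2: ester, 1 C=O (running total 2).
CH(NHCOCH3): amide, 1 C=O (running total 3).
CO: ketone, 1 C=O (running total 4).
CH(NHCOCH3): amide, 1 C=O (running total 5).
CH(COCH3): ketone, 1 C=O (running total 6).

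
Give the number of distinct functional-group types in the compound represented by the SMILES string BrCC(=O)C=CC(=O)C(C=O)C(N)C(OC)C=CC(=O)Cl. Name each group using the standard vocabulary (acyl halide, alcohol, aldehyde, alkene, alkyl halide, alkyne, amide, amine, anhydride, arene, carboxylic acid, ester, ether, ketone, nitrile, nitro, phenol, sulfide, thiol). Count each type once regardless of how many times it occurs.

halogen on an sp³ carbon → alkyl halide.
–C(=O)– with carbon on both sides → ketone.
C=C double bond → alkene.
–C(=O)– with carbon on both sides → ketone.
pendant –CHO: carbonyl C bonded to C and H → aldehyde.
–NH2 on an sp³ carbon with no adjacent C=O → amine.
pendant –OCH3: C–O–C with sp³ C, no adjacent C=O → ether.
C=C double bond → alkene.
–C(=O)Cl: carbonyl C bonded to C and to a halogen → acyl halide (not alkyl halide).
Distinct types present: acyl halide, aldehyde, alkene, alkyl halide, amine, ether, ketone.

7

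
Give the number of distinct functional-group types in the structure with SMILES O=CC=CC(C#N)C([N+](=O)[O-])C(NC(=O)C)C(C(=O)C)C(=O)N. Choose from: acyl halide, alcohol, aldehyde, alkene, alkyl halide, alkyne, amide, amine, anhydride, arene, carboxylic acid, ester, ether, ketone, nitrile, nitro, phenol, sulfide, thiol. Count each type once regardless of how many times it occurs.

Taking each segment in turn:
  OHC: terminal –CHO: carbonyl C bonded to H and C → aldehyde.
  CH=CH: C=C double bond → alkene.
  CH(CN): pendant –C≡N: nitrile.
  CH(NO2): –NO2 on an sp³ carbon → nitro (the N=O is not a carbonyl).
  CH(NHCOCH3): pendant –NHC(=O)CH3: N bonded to a carbonyl → amide (not amine).
  CH(COCH3): pendant –COCH3: carbonyl C bonded to two carbons → ketone.
  CONH2: –C(=O)NH2: carbonyl C bonded to C and to N → amide (the N is not a separate amine).
Distinct types present: aldehyde, alkene, amide, ketone, nitrile, nitro.

6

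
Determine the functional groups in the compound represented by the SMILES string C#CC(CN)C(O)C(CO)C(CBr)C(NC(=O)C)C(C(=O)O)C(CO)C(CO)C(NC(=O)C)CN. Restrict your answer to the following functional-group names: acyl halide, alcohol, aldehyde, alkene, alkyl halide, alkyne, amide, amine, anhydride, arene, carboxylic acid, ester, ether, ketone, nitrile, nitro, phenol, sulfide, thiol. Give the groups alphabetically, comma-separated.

alcohol, alkyl halide, alkyne, amide, amine, carboxylic acid

C≡C triple bond → alkyne.
pendant –CH2NH2: N on sp³ C, no adjacent C=O → amine.
–OH on an sp³ carbon → alcohol (secondary).
pendant –CH2OH on an sp³ backbone C → alcohol.
pendant –CH2X: halogen on sp³ carbon → alkyl halide.
pendant –NHC(=O)CH3: N bonded to a carbonyl → amide (not amine).
pendant –COOH: carbonyl C bonded to C and –OH → carboxylic acid.
pendant –CH2OH on an sp³ backbone C → alcohol.
pendant –CH2OH on an sp³ backbone C → alcohol.
pendant –NHC(=O)CH3: N bonded to a carbonyl → amide (not amine).
–NH2 on an sp³ carbon with no adjacent C=O → amine.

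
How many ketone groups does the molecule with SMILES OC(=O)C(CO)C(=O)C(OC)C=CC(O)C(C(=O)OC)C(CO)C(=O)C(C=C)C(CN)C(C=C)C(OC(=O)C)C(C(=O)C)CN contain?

3

–COOH: carbonyl C bonded to –OH and C → carboxylic acid (the –OH is not a separate alcohol).
pendant –CH2OH on an sp³ backbone C → alcohol.
–C(=O)– with carbon on both sides → ketone.
pendant –OCH3: C–O–C with sp³ C, no adjacent C=O → ether.
C=C double bond → alkene.
–OH on an sp³ carbon → alcohol (secondary).
pendant –COOCH3: carbonyl C bonded to C and –OCH3 → ester.
pendant –CH2OH on an sp³ backbone C → alcohol.
–C(=O)– with carbon on both sides → ketone.
pendant –CH=CH2: C=C double bond → alkene.
pendant –CH2NH2: N on sp³ C, no adjacent C=O → amine.
pendant –CH=CH2: C=C double bond → alkene.
pendant –OC(=O)CH3: an acyloxy group → ester.
pendant –COCH3: carbonyl C bonded to two carbons → ketone.
–NH2 on an sp³ carbon with no adjacent C=O → amine.
Ketone appears at: CO, CO, CH(COCH3) → 3.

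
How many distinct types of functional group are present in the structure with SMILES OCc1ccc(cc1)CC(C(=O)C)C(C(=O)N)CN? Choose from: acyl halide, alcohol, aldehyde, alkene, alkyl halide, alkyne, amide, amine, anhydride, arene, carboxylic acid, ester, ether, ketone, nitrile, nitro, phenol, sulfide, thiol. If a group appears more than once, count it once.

5

Taking each segment in turn:
  HOCH2: HO– on an sp³ carbon → alcohol.
  C6H4: para-disubstituted benzene ring → arene.
  CH(COCH3): pendant –COCH3: carbonyl C bonded to two carbons → ketone.
  CH(CONH2): pendant –CONH2: carbonyl C bonded to C and N → amide.
  CH2NH2: –NH2 on an sp³ carbon with no adjacent C=O → amine.
Distinct types present: alcohol, amide, amine, arene, ketone.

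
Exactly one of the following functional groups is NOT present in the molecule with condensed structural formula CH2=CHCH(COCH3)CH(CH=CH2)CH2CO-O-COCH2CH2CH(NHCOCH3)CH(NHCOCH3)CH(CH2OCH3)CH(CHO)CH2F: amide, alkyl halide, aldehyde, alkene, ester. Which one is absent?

amide: present (CH(NHCOCH3) — pendant –NHC(=O)CH3: N bonded to a carbonyl → amide (not amine)).
alkyl halide: present (CH2F — halogen on an sp³ carbon → alkyl halide).
alkene: present (CH2=CH — C=C double bond → alkene).
aldehyde: present (CH(CHO) — pendant –CHO: carbonyl C bonded to C and H → aldehyde).
ester: absent. In CH2CO-O-COCH2, the oxygen bridges two acyl groups, which is an anhydride, not an ester.

ester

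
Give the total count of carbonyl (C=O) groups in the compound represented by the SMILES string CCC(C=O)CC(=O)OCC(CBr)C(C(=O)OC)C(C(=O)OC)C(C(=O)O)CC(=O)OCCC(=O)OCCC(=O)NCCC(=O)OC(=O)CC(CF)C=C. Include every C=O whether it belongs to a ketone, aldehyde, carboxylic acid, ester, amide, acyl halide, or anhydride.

10

CH(CHO): aldehyde, 1 C=O (running total 1).
CH2COOCH2: ester, 1 C=O (running total 2).
CH(COOCH3): ester, 1 C=O (running total 3).
CH(COOCH3): ester, 1 C=O (running total 4).
CH(COOH): carboxylic acid, 1 C=O (running total 5).
CH2COOCH2: ester, 1 C=O (running total 6).
CH2COOCH2: ester, 1 C=O (running total 7).
CH2CONHCH2: amide, 1 C=O (running total 8).
CH2CO-O-COCH2: anhydride, 2 C=O (running total 10).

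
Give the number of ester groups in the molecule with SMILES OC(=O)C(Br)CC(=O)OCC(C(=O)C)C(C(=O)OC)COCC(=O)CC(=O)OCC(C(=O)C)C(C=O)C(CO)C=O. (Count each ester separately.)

–COOH: carbonyl C bonded to –OH and C → carboxylic acid (the –OH is not a separate alcohol).
halogen on an sp³ carbon → alkyl halide.
–C(=O)–O–C with C on the carbonyl side → ester.
pendant –COCH3: carbonyl C bonded to two carbons → ketone.
pendant –COOCH3: carbonyl C bonded to C and –OCH3 → ester.
C–O–C with sp³ carbons on both sides and no adjacent C=O → ether.
–C(=O)– with carbon on both sides → ketone.
–C(=O)–O–C with C on the carbonyl side → ester.
pendant –COCH3: carbonyl C bonded to two carbons → ketone.
pendant –CHO: carbonyl C bonded to C and H → aldehyde.
pendant –CH2OH on an sp³ backbone C → alcohol.
terminal –CHO: carbonyl C bonded to H and C → aldehyde.
Ester appears at: CH2COOCH2, CH(COOCH3), CH2COOCH2 → 3.

3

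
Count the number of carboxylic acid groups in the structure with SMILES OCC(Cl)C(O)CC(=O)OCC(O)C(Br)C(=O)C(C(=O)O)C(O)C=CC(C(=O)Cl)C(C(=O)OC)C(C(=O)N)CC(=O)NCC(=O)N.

1

HO– on an sp³ carbon → alcohol.
halogen on an sp³ carbon → alkyl halide.
–OH on an sp³ carbon → alcohol (secondary).
–C(=O)–O–C with C on the carbonyl side → ester.
–OH on an sp³ carbon → alcohol (secondary).
halogen on an sp³ carbon → alkyl halide.
–C(=O)– with carbon on both sides → ketone.
pendant –COOH: carbonyl C bonded to C and –OH → carboxylic acid.
–OH on an sp³ carbon → alcohol (secondary).
C=C double bond → alkene.
pendant –C(=O)X: carbonyl C bonded to C and halogen → acyl halide.
pendant –COOCH3: carbonyl C bonded to C and –OCH3 → ester.
pendant –CONH2: carbonyl C bonded to C and N → amide.
–C(=O)–N– linkage → amide (the N is not an amine).
–C(=O)NH2: carbonyl C bonded to C and to N → amide (the N is not a separate amine).
Carboxylic acid appears at: CH(COOH) → 1.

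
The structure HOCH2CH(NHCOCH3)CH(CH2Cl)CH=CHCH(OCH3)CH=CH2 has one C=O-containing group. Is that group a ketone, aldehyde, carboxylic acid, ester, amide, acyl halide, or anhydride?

amide

The carbonyl is in the CH(NHCOCH3) segment: pendant –NHC(=O)CH3: N bonded to a carbonyl → amide (not amine).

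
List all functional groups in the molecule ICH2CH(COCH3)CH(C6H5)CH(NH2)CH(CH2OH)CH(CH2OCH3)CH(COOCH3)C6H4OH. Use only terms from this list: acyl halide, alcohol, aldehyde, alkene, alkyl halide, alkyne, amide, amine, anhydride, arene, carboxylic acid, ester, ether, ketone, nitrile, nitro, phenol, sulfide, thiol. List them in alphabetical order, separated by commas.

halogen on an sp³ carbon → alkyl halide.
pendant –COCH3: carbonyl C bonded to two carbons → ketone.
pendant –C6H5: benzene ring → arene.
–NH2 on an sp³ carbon with no adjacent C=O → amine.
pendant –CH2OH on an sp³ backbone C → alcohol.
pendant –CH2OCH3: C–O–C linkage → ether.
pendant –COOCH3: carbonyl C bonded to C and –OCH3 → ester.
–OH attached directly to an aromatic ring → phenol (not alcohol); the ring itself is an arene.

alcohol, alkyl halide, amine, arene, ester, ether, ketone, phenol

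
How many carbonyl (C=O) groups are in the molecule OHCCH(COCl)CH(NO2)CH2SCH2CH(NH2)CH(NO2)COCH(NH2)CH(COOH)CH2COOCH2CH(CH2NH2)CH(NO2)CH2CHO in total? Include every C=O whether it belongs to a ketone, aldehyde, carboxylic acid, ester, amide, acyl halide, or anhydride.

OHC: aldehyde, 1 C=O (running total 1).
CH(COCl): acyl halide, 1 C=O (running total 2).
CO: ketone, 1 C=O (running total 3).
CH(COOH): carboxylic acid, 1 C=O (running total 4).
CH2COOCH2: ester, 1 C=O (running total 5).
CHO: aldehyde, 1 C=O (running total 6).

6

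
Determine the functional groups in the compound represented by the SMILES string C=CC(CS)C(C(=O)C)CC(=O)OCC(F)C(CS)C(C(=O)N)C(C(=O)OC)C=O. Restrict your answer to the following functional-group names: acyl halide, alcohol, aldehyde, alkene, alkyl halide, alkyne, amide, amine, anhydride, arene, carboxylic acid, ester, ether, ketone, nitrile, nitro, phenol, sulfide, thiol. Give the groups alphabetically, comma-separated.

aldehyde, alkene, alkyl halide, amide, ester, ketone, thiol

Working along the chain:
  CH2=CH: C=C double bond → alkene.
  CH(CH2SH): pendant –CH2SH → thiol.
  CH(COCH3): pendant –COCH3: carbonyl C bonded to two carbons → ketone.
  CH2COOCH2: –C(=O)–O–C with C on the carbonyl side → ester.
  CH(F): halogen on an sp³ carbon → alkyl halide.
  CH(CH2SH): pendant –CH2SH → thiol.
  CH(CONH2): pendant –CONH2: carbonyl C bonded to C and N → amide.
  CH(COOCH3): pendant –COOCH3: carbonyl C bonded to C and –OCH3 → ester.
  CHO: terminal –CHO: carbonyl C bonded to H and C → aldehyde.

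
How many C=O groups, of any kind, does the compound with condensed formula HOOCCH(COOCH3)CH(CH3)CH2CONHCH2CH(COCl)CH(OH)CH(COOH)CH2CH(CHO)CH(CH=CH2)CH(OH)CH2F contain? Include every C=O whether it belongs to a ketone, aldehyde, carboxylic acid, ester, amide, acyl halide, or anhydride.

6

HOOC: carboxylic acid, 1 C=O (running total 1).
CH(COOCH3): ester, 1 C=O (running total 2).
CH2CONHCH2: amide, 1 C=O (running total 3).
CH(COCl): acyl halide, 1 C=O (running total 4).
CH(COOH): carboxylic acid, 1 C=O (running total 5).
CH(CHO): aldehyde, 1 C=O (running total 6).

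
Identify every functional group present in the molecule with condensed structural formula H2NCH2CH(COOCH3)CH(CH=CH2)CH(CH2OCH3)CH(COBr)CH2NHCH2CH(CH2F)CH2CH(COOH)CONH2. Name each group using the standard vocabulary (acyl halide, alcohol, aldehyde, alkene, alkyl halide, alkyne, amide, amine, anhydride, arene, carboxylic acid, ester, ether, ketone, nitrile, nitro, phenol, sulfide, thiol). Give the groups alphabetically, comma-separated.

acyl halide, alkene, alkyl halide, amide, amine, carboxylic acid, ester, ether

Reading the structure from left to right:
  H2NCH2: –NH2 on an sp³ carbon with no adjacent C=O → amine.
  CH(COOCH3): pendant –COOCH3: carbonyl C bonded to C and –OCH3 → ester.
  CH(CH=CH2): pendant –CH=CH2: C=C double bond → alkene.
  CH(CH2OCH3): pendant –CH2OCH3: C–O–C linkage → ether.
  CH(COBr): pendant –C(=O)X: carbonyl C bonded to C and halogen → acyl halide.
  CH2NHCH2: C–N–C with sp³ carbons and no adjacent C=O → amine (secondary).
  CH(CH2F): pendant –CH2X: halogen on sp³ carbon → alkyl halide.
  CH(COOH): pendant –COOH: carbonyl C bonded to C and –OH → carboxylic acid.
  CONH2: –C(=O)NH2: carbonyl C bonded to C and to N → amide (the N is not a separate amine).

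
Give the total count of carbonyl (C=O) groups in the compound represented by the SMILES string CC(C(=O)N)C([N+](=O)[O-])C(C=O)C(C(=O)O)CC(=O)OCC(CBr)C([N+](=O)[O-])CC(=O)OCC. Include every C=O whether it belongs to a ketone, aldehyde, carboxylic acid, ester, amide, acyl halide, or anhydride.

5

CH(CONH2): amide, 1 C=O (running total 1).
CH(CHO): aldehyde, 1 C=O (running total 2).
CH(COOH): carboxylic acid, 1 C=O (running total 3).
CH2COOCH2: ester, 1 C=O (running total 4).
CH2COOCH2: ester, 1 C=O (running total 5).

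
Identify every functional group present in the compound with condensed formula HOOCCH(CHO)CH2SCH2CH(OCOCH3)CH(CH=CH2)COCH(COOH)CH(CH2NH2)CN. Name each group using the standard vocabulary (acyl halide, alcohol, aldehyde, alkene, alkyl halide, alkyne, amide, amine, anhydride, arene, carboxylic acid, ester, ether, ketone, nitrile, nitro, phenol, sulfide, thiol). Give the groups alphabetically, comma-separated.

aldehyde, alkene, amine, carboxylic acid, ester, ketone, nitrile, sulfide

–COOH: carbonyl C bonded to –OH and C → carboxylic acid (the –OH is not a separate alcohol).
pendant –CHO: carbonyl C bonded to C and H → aldehyde.
C–S–C linkage → sulfide (thioether).
pendant –OC(=O)CH3: an acyloxy group → ester.
pendant –CH=CH2: C=C double bond → alkene.
–C(=O)– with carbon on both sides → ketone.
pendant –COOH: carbonyl C bonded to C and –OH → carboxylic acid.
pendant –CH2NH2: N on sp³ C, no adjacent C=O → amine.
–C≡N: carbon triple-bonded to nitrogen → nitrile.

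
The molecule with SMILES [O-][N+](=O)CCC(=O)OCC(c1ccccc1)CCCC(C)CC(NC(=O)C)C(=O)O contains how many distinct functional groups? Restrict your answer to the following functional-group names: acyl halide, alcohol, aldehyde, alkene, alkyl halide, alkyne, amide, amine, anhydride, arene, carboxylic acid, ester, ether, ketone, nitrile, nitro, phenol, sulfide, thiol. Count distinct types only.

5

–NO2 on carbon → nitro group.
–C(=O)–O–C with C on the carbonyl side → ester.
pendant –C6H5: benzene ring → arene.
pendant –NHC(=O)CH3: N bonded to a carbonyl → amide (not amine).
–COOH: carbonyl C bonded to –OH and C → carboxylic acid (the –OH is not a separate alcohol).
Distinct types present: amide, arene, carboxylic acid, ester, nitro.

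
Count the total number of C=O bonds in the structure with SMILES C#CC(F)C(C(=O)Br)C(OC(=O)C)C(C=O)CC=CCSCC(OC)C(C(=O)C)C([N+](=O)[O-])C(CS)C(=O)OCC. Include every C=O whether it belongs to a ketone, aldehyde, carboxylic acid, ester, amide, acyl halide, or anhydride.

CH(COBr): acyl halide, 1 C=O (running total 1).
CH(OCOCH3): ester, 1 C=O (running total 2).
CH(CHO): aldehyde, 1 C=O (running total 3).
CH(COCH3): ketone, 1 C=O (running total 4).
COOCH2CH3: ester, 1 C=O (running total 5).

5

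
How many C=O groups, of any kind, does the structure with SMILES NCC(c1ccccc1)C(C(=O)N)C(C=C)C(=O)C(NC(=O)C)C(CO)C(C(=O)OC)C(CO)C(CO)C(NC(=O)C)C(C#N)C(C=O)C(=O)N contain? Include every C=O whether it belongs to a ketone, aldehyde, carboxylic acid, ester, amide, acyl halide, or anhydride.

CH(CONH2): amide, 1 C=O (running total 1).
CO: ketone, 1 C=O (running total 2).
CH(NHCOCH3): amide, 1 C=O (running total 3).
CH(COOCH3): ester, 1 C=O (running total 4).
CH(NHCOCH3): amide, 1 C=O (running total 5).
CH(CHO): aldehyde, 1 C=O (running total 6).
CONH2: amide, 1 C=O (running total 7).

7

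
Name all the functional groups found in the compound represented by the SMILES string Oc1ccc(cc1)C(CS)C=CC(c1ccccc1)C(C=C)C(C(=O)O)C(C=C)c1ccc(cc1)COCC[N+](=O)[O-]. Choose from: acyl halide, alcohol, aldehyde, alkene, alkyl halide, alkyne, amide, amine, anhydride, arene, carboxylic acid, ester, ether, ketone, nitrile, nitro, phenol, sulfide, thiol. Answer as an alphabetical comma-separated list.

alkene, arene, carboxylic acid, ether, nitro, phenol, thiol

–OH attached directly to an aromatic ring → phenol (not alcohol); the ring itself is an arene.
pendant –CH2SH → thiol.
C=C double bond → alkene.
pendant –C6H5: benzene ring → arene.
pendant –CH=CH2: C=C double bond → alkene.
pendant –COOH: carbonyl C bonded to C and –OH → carboxylic acid.
pendant –CH=CH2: C=C double bond → alkene.
para-disubstituted benzene ring → arene.
C–O–C with sp³ carbons on both sides and no adjacent C=O → ether.
–NO2 on carbon → nitro group.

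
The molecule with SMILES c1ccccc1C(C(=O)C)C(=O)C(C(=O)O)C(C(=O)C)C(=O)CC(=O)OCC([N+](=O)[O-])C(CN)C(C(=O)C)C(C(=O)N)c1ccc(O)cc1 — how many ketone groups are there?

C6H5– phenyl ring → arene.
pendant –COCH3: carbonyl C bonded to two carbons → ketone.
–C(=O)– with carbon on both sides → ketone.
pendant –COOH: carbonyl C bonded to C and –OH → carboxylic acid.
pendant –COCH3: carbonyl C bonded to two carbons → ketone.
–C(=O)– with carbon on both sides → ketone.
–C(=O)–O–C with C on the carbonyl side → ester.
–NO2 on an sp³ carbon → nitro (the N=O is not a carbonyl).
pendant –CH2NH2: N on sp³ C, no adjacent C=O → amine.
pendant –COCH3: carbonyl C bonded to two carbons → ketone.
pendant –CONH2: carbonyl C bonded to C and N → amide.
–OH attached directly to an aromatic ring → phenol (not alcohol); the ring itself is an arene.
Ketone appears at: CH(COCH3), CO, CH(COCH3), CO, CH(COCH3) → 5.

5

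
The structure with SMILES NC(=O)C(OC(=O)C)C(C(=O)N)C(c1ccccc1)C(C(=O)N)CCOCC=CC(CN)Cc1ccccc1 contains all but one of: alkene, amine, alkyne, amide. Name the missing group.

amine: present (CH(CH2NH2) — pendant –CH2NH2: N on sp³ C, no adjacent C=O → amine).
alkene: present (CH=CH — C=C double bond → alkene).
amide: present (H2NCO — –C(=O)NH2: carbonyl C bonded to C and to N → amide (the N is not a separate amine)).
alkyne: no segment matches this pattern.

alkyne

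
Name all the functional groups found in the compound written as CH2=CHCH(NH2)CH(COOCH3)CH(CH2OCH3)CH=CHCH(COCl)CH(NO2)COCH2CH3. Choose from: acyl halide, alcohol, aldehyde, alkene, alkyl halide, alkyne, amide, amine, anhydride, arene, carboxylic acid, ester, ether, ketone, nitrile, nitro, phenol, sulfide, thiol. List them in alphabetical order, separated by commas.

acyl halide, alkene, amine, ester, ether, ketone, nitro

Taking each segment in turn:
  CH2=CH: C=C double bond → alkene.
  CH(NH2): –NH2 on an sp³ carbon with no adjacent C=O → amine.
  CH(COOCH3): pendant –COOCH3: carbonyl C bonded to C and –OCH3 → ester.
  CH(CH2OCH3): pendant –CH2OCH3: C–O–C linkage → ether.
  CH=CH: C=C double bond → alkene.
  CH(COCl): pendant –C(=O)X: carbonyl C bonded to C and halogen → acyl halide.
  CH(NO2): –NO2 on an sp³ carbon → nitro (the N=O is not a carbonyl).
  CO: –C(=O)– with carbon on both sides → ketone.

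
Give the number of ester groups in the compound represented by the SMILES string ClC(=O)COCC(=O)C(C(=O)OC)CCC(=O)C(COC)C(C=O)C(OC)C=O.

1

–C(=O)Cl: carbonyl C bonded to C and to a halogen → acyl halide (not alkyl halide).
C–O–C with sp³ carbons on both sides and no adjacent C=O → ether.
–C(=O)– with carbon on both sides → ketone.
pendant –COOCH3: carbonyl C bonded to C and –OCH3 → ester.
–C(=O)– with carbon on both sides → ketone.
pendant –CH2OCH3: C–O–C linkage → ether.
pendant –CHO: carbonyl C bonded to C and H → aldehyde.
pendant –OCH3: C–O–C with sp³ C, no adjacent C=O → ether.
terminal –CHO: carbonyl C bonded to H and C → aldehyde.
Ester appears at: CH(COOCH3) → 1.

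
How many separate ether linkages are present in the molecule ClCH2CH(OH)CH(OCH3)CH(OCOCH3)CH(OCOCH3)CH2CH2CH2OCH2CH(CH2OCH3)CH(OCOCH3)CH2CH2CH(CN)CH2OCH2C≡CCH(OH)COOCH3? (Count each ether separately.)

4

halogen on an sp³ carbon → alkyl halide.
–OH on an sp³ carbon → alcohol (secondary).
pendant –OCH3: C–O–C with sp³ C, no adjacent C=O → ether.
pendant –OC(=O)CH3: an acyloxy group → ester.
pendant –OC(=O)CH3: an acyloxy group → ester.
C–O–C with sp³ carbons on both sides and no adjacent C=O → ether.
pendant –CH2OCH3: C–O–C linkage → ether.
pendant –OC(=O)CH3: an acyloxy group → ester.
pendant –C≡N: nitrile.
C–O–C with sp³ carbons on both sides and no adjacent C=O → ether.
C≡C triple bond → alkyne.
–OH on an sp³ carbon → alcohol (secondary).
–C(=O)OCH3: carbonyl C bonded to C and to –OCH3 → ester (not ketone + ether).
Ether appears at: CH(OCH3), CH2OCH2, CH(CH2OCH3), CH2OCH2 → 4.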